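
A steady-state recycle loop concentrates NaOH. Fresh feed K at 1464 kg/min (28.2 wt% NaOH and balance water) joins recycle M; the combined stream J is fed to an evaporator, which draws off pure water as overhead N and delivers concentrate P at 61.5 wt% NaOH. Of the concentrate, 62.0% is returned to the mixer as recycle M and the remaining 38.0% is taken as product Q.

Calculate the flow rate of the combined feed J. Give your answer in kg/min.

Overall NaOH balance (none leaves overhead): NaOH in fresh feed = NaOH in product, i.e. 1464×0.282 = (1−0.620)·P·0.615.
P = 412.85/(0.615×0.380) = 1766.6 kg/min.
Recycle M = 0.620×1766.6 = 1095.3 kg/min.
Combined feed J = 1464 + 1095.3 = 2559.3 kg/min.

2559 kg/min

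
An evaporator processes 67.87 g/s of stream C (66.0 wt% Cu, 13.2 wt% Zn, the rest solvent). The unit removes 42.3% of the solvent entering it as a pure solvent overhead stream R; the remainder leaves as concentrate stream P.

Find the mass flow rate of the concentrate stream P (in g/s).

61.9 g/s

solvent entering = 67.87×0.208 = 14.117 g/s; overhead removed = 0.423×14.117 = 5.9715 g/s.
Concentrate = 67.87 − 5.9715 = 61.899 g/s.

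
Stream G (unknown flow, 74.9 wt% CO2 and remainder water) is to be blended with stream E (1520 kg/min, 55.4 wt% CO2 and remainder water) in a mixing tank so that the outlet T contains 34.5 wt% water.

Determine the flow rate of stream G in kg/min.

Let G be the unknown flow. Total out = 1520 + G.
water balance: 677.92 + 0.251·G = 0.345·(1520 + G)
(0.251 − 0.345)·G = 0.345×1520 − 677.92 = -153.52
G = -153.52 / -0.094 = 1633.2 kg/min

1633 kg/min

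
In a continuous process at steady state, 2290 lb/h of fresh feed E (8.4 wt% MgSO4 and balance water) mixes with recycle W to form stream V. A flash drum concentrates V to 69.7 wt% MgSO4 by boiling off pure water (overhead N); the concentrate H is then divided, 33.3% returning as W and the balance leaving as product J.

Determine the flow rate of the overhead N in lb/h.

2014 lb/h

Overall MgSO4 balance (none leaves overhead): MgSO4 in fresh feed = MgSO4 in product, i.e. 2290×0.084 = (1−0.333)·H·0.697.
H = 192.36/(0.697×0.667) = 413.77 lb/h.
Recycle W = 0.333×413.77 = 137.78 lb/h.
Combined feed V = 2290 + 137.78 = 2427.8 lb/h.
Overhead N = V − H = 2427.8 − 413.77 = 2014 lb/h.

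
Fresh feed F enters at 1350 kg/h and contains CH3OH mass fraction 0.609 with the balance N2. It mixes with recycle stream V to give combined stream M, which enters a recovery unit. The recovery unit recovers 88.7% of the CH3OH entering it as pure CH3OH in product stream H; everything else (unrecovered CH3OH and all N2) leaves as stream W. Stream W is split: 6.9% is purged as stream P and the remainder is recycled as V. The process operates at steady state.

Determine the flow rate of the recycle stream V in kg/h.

7219 kg/h

N2 enters only via F and leaves only via the purge: 1350×0.391 = 0.069×(N2 in W), and the recovery unit passes all N2, so N2 in M = N2 in W = 7650 kg/h.
CH3OH in M: m_A = 1350×0.609 + (1−0.069)·(1−0.887)·m_A, so m_A = 822.15/0.8948 = 918.81 kg/h.
W = (1−0.887)×918.81 + 7650 = 7753.8 kg/h.
Recycle V = (1−0.069)×7753.8 = 7218.8 kg/h.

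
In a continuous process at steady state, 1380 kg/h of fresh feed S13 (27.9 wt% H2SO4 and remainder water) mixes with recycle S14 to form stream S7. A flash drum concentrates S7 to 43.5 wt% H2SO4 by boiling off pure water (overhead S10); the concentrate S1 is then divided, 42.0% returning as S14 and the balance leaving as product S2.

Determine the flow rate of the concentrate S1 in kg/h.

1526 kg/h

Overall H2SO4 balance (none leaves overhead): H2SO4 in fresh feed = H2SO4 in product, i.e. 1380×0.279 = (1−0.420)·S1·0.435.
S1 = 385.02/(0.435×0.580) = 1526 kg/h.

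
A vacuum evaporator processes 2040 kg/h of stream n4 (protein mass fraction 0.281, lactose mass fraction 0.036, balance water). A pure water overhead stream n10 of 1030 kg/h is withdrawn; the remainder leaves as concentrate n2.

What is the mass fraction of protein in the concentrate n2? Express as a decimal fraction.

protein is not removed: 2040×0.281 = 573.24 kg/h of protein enters n2.
Concentrate = 2040 − 1030 = 1010 kg/h.
Mass fraction = 573.24/1010 = 0.568.

0.568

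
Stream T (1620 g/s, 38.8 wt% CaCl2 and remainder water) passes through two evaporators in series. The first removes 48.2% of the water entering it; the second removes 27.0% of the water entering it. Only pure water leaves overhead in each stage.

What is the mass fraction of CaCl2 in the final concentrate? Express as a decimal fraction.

0.6264

water in feed = 1620×0.612 = 991.44 g/s.
After stage 1: water left = (1−0.482)×991.44 = 513.57; stream total = 1142.1 g/s.
After stage 2: water left = (1−0.270)×513.57 = 374.9; final concentrate = 1003.5 g/s.
CaCl2 fraction = 628.56/1003.5 = 0.6264.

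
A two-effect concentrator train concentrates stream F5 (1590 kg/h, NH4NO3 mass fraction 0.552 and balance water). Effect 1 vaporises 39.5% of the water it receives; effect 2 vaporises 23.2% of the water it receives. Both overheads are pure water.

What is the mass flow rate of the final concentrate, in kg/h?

water in feed = 1590×0.448 = 712.32 kg/h.
After stage 1: water left = (1−0.395)×712.32 = 430.95; stream total = 1308.6 kg/h.
After stage 2: water left = (1−0.232)×430.95 = 330.97; final concentrate = 1208.7 kg/h.

1209 kg/h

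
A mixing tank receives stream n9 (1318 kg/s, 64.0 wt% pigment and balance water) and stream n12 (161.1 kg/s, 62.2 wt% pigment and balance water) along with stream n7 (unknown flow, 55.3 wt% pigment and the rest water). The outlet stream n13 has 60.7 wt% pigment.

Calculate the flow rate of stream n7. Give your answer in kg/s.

Let n7 be the unknown flow. Total out = 1479.1 + n7.
pigment balance: 943.72 + 0.553·n7 = 0.607·(1479.1 + n7)
(0.553 − 0.607)·n7 = 0.607×1479.1 − 943.72 = -45.911
n7 = -45.911 / -0.054 = 850.19 kg/s

850.2 kg/s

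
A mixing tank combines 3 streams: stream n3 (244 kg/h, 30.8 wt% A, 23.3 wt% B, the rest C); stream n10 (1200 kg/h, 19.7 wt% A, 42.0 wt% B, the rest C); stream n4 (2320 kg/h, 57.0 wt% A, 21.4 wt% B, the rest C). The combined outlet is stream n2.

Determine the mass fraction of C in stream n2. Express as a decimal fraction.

0.2850

Total flow out = 244 + 1200 + 2320 = 3764 kg/h.
C in = 244×0.459 + 1200×0.383 + 2320×0.216 = 1072.7 kg/h.
C mass fraction in n2 = 1072.7/3764 = 0.2850.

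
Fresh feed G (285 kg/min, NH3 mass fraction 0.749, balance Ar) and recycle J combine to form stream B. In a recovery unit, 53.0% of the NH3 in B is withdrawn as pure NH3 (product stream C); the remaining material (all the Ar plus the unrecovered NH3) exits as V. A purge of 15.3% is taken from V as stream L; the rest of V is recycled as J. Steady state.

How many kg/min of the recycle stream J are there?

537.2 kg/min

Ar enters only via G and leaves only via the purge: 285×0.251 = 0.153×(Ar in V), and the recovery unit passes all Ar, so Ar in B = Ar in V = 467.55 kg/min.
NH3 in B: m_A = 285×0.749 + (1−0.153)·(1−0.530)·m_A, so m_A = 213.47/0.6019 = 354.65 kg/min.
V = (1−0.530)×354.65 + 467.55 = 634.23 kg/min.
Recycle J = (1−0.153)×634.23 = 537.2 kg/min.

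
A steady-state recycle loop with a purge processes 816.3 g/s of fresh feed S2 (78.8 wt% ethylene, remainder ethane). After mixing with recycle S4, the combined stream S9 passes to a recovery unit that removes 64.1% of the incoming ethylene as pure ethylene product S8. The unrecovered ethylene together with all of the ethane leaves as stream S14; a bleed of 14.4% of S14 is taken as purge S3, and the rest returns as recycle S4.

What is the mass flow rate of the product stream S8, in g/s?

ethylene in S9: m_A = 816.3×0.788 + (1−0.144)·(1−0.641)·m_A, so m_A = 643.24/0.6927 = 928.61 g/s.
Product S8 = 0.641×928.61 = 595.24 g/s.

595.2 g/s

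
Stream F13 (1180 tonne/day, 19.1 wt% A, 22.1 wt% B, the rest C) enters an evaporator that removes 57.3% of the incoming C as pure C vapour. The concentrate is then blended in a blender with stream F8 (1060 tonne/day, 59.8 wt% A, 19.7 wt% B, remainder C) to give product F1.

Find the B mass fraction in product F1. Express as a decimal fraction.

Vapour removed = 0.573×0.588×1180 = 397.57 tonne/day; concentrate = 782.43 tonne/day.
B reaching the mixer = 260.78 (from concentrate) + 1060×0.197 = 469.6 tonne/day.
Product flow = 782.43 + 1060 = 1842.4 tonne/day; B fraction = 0.255.

0.255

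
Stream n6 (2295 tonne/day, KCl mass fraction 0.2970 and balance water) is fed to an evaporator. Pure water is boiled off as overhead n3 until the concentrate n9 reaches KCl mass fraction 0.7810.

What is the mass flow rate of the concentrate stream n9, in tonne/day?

KCl is conserved: 2295×0.297 = 681.62 tonne/day all reports to the concentrate.
Concentrate = 681.62/(target fraction) = 872.75 tonne/day.

872.7 tonne/day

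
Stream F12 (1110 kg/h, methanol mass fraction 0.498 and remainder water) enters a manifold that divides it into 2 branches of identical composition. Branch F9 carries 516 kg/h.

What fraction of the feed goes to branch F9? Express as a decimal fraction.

Fraction to F9 = 516/1110 = 0.4649.

0.465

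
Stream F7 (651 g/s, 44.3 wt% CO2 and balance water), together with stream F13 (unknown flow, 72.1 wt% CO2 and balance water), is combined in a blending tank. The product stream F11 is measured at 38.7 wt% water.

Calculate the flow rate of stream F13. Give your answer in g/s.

Let F13 be the unknown flow. Total out = 651 + F13.
water balance: 362.61 + 0.279·F13 = 0.387·(651 + F13)
(0.279 − 0.387)·F13 = 0.387×651 − 362.61 = -110.67
F13 = -110.67 / -0.108 = 1024.7 g/s

1025 g/s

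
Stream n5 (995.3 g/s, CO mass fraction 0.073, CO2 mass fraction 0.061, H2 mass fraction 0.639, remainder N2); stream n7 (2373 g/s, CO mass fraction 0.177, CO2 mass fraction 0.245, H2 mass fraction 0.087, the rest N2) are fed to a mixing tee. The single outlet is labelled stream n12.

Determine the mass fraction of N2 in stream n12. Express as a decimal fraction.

0.413

Total flow out = 995.3 + 2373 = 3368.3 g/s.
N2 in = 995.3×0.227 + 2373×0.491 = 1391.1 g/s.
N2 mass fraction in n12 = 1391.1/3368.3 = 0.413.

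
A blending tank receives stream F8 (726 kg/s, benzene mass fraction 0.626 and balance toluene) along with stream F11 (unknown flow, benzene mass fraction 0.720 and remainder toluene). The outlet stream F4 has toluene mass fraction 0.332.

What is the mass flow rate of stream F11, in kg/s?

586.4 kg/s

Let F11 be the unknown flow. Total out = 726 + F11.
toluene balance: 271.52 + 0.280·F11 = 0.332·(726 + F11)
(0.280 − 0.332)·F11 = 0.332×726 − 271.52 = -30.492
F11 = -30.492 / -0.052 = 586.38 kg/s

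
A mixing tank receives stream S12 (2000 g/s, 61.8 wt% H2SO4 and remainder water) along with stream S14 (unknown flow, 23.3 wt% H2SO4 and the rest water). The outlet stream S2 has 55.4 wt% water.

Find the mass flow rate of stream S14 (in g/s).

Let S14 be the unknown flow. Total out = 2000 + S14.
water balance: 764 + 0.767·S14 = 0.554·(2000 + S14)
(0.767 − 0.554)·S14 = 0.554×2000 − 764 = 344
S14 = 344 / 0.213 = 1615 g/s

1615 g/s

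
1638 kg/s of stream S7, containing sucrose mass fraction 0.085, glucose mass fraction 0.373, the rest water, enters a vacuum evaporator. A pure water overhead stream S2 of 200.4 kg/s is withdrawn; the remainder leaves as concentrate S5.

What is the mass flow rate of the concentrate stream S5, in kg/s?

Concentrate = 1638 − 200.4 = 1437.6 kg/s.

1438 kg/s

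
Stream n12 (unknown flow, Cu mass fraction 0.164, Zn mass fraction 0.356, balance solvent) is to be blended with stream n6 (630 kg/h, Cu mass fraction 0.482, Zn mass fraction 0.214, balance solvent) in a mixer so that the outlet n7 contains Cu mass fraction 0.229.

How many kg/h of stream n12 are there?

2452 kg/h

Let n12 be the unknown flow. Total out = 630 + n12.
Cu balance: 303.66 + 0.164·n12 = 0.229·(630 + n12)
(0.164 − 0.229)·n12 = 0.229×630 − 303.66 = -159.39
n12 = -159.39 / -0.065 = 2452.2 kg/h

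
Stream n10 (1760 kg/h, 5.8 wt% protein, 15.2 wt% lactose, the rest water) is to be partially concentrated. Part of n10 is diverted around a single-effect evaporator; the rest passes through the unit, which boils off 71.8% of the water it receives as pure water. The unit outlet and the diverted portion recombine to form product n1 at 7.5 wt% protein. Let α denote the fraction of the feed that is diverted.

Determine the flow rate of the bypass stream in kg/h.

1057 kg/h

All 1760×0.058 = 102.08 kg/h of protein reaches n1, so n1 = 102.08/0.075 = 1361.1 kg/h and vapour = 398.93 kg/h.
The evaporator receives (1−α)·1760 of feed at 0.790 water and removes 0.718 of that water:
0.718×0.790×(1−α)×1760 = 398.93
(1−α) = 398.93/998.31 = 0.3996;  α = 0.6004.
Bypass flow = 0.6004×1760 = 1056.7 kg/h.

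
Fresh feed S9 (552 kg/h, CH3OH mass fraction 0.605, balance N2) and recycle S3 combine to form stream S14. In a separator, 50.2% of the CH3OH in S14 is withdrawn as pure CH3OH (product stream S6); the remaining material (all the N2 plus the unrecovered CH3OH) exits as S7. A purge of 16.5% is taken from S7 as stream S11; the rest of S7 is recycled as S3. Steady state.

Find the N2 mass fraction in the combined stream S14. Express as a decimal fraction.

N2 enters only via S9 and leaves only via the purge: 552×0.395 = 0.165×(N2 in S7), and the separator passes all N2, so N2 in S14 = N2 in S7 = 1321.5 kg/h.
CH3OH in S14: m_A = 552×0.605 + (1−0.165)·(1−0.502)·m_A, so m_A = 333.96/0.5842 = 571.68 kg/h.
S14 = 571.68 + 1321.5 = 1893.1 kg/h.
N2 fraction in S14 = 1321.5/1893.1 = 0.698.

0.698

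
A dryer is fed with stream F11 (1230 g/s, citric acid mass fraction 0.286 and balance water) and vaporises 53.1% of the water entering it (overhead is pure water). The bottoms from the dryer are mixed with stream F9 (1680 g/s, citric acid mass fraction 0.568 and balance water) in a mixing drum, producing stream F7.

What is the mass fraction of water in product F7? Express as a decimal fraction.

Vapour removed = 0.531×0.714×1230 = 466.33 g/s; concentrate = 763.67 g/s.
water reaching the mixer = 411.89 (from concentrate) + 1680×0.432 = 1137.6 g/s.
Product flow = 763.67 + 1680 = 2443.7 g/s; water fraction = 0.466.

0.466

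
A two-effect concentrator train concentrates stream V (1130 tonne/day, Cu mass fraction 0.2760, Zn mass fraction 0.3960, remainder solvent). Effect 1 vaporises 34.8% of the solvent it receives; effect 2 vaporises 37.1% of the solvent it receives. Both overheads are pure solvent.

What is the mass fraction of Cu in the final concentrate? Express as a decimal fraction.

0.3422

solvent in feed = 1130×0.328 = 370.64 tonne/day.
After stage 1: solvent left = (1−0.348)×370.64 = 241.66; stream total = 1001 tonne/day.
After stage 2: solvent left = (1−0.371)×241.66 = 152; final concentrate = 911.36 tonne/day.
Cu fraction = 311.88/911.36 = 0.3422.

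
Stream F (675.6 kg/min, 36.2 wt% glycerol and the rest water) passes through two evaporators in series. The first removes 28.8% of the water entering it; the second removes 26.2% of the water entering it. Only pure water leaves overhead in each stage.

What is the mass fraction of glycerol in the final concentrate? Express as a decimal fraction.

0.5192

water in feed = 675.6×0.638 = 431.03 kg/min.
After stage 1: water left = (1−0.288)×431.03 = 306.9; stream total = 551.46 kg/min.
After stage 2: water left = (1−0.262)×306.9 = 226.49; final concentrate = 471.06 kg/min.
glycerol fraction = 244.57/471.06 = 0.5192.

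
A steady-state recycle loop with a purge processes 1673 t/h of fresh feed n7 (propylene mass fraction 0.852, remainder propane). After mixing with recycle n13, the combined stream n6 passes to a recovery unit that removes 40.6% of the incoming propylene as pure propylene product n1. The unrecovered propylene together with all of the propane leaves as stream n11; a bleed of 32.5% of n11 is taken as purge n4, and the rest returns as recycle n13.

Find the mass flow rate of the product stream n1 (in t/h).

propylene in n6: m_A = 1673×0.852 + (1−0.325)·(1−0.406)·m_A, so m_A = 1425.4/0.5990 = 2379.4 t/h.
Product n1 = 0.406×2379.4 = 966.05 t/h.

966 t/h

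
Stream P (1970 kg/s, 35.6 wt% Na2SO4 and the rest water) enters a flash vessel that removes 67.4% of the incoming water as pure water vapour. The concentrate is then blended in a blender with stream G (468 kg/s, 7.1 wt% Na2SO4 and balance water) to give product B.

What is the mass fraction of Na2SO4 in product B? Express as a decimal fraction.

0.4640

Vapour removed = 0.674×0.644×1970 = 855.09 kg/s; concentrate = 1114.9 kg/s.
Na2SO4 reaching the mixer = 701.32 (from concentrate) + 468×0.071 = 734.55 kg/s.
Product flow = 1114.9 + 468 = 1582.9 kg/s; Na2SO4 fraction = 0.4640.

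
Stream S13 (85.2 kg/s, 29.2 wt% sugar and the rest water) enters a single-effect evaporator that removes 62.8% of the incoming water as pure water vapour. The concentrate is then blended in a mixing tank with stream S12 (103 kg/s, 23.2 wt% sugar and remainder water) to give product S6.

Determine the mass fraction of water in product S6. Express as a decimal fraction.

Vapour removed = 0.628×0.708×85.2 = 37.882 kg/s; concentrate = 47.318 kg/s.
water reaching the mixer = 22.44 (from concentrate) + 103×0.768 = 101.54 kg/s.
Product flow = 47.318 + 103 = 150.32 kg/s; water fraction = 0.676.

0.676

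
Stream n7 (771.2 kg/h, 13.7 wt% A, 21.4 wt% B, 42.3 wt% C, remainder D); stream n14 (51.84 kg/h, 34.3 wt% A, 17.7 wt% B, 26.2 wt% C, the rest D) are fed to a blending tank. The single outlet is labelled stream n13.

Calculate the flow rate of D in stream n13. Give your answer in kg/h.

185.6 kg/h

D out = D in = 771.2×0.226 + 51.84×0.218 = 185.59 kg/h.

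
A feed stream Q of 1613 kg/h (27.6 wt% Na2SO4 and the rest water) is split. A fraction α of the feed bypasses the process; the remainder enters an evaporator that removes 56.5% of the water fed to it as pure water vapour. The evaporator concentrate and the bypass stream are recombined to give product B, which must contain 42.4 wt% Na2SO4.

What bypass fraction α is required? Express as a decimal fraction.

0.147

All 1613×0.276 = 445.19 kg/h of Na2SO4 reaches B, so B = 445.19/0.424 = 1050 kg/h and vapour = 563.03 kg/h.
The evaporator receives (1−α)·1613 of feed at 0.724 water and removes 0.565 of that water:
0.565×0.724×(1−α)×1613 = 563.03
(1−α) = 563.03/659.81 = 0.8533;  α = 0.1467.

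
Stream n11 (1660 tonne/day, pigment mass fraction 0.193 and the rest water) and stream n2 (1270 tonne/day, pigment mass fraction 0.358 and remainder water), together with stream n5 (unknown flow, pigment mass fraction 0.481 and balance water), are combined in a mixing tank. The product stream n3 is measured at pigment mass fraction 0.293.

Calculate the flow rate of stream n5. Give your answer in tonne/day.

Let n5 be the unknown flow. Total out = 2930 + n5.
pigment balance: 775.04 + 0.481·n5 = 0.293·(2930 + n5)
(0.481 − 0.293)·n5 = 0.293×2930 − 775.04 = 83.45
n5 = 83.45 / 0.188 = 443.88 tonne/day

443.9 tonne/day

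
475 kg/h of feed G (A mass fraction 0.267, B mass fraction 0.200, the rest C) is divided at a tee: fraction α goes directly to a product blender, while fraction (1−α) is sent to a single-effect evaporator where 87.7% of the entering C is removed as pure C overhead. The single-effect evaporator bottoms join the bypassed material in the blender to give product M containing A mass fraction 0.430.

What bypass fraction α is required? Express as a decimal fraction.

All 475×0.267 = 126.83 kg/h of A reaches M, so M = 126.83/0.430 = 294.94 kg/h and vapour = 180.06 kg/h.
The evaporator receives (1−α)·475 of feed at 0.533 C and removes 0.877 of that C:
0.877×0.533×(1−α)×475 = 180.06
(1−α) = 180.06/222.03 = 0.8109;  α = 0.1891.

0.189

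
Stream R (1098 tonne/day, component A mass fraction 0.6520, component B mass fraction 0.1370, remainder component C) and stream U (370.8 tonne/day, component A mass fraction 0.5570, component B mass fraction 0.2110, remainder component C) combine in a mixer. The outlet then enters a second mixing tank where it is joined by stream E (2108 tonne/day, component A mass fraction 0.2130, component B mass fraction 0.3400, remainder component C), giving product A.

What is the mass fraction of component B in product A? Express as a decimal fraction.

Overall, product flow = 3576.8 tonne/day.
component B in = 1098×0.137 + 370.8×0.211 + 2108×0.340 = 945.38 tonne/day.
component B fraction in A = 0.2643.

0.2643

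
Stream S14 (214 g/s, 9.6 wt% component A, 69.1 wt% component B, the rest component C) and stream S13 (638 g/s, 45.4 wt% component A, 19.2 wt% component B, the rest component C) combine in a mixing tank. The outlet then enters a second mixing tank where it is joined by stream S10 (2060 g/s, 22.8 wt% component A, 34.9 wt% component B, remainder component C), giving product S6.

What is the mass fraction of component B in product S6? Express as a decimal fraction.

Overall, product flow = 2912 g/s.
component B in = 214×0.691 + 638×0.192 + 2060×0.349 = 989.31 g/s.
component B fraction in S6 = 0.340.

0.340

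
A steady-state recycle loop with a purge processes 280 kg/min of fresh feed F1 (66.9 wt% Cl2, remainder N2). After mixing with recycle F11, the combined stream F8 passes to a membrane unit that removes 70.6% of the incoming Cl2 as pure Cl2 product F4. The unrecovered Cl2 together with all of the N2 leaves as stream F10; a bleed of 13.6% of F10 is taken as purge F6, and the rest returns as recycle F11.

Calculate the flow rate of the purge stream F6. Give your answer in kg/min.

102.7 kg/min

N2 enters only via F1 and leaves only via the purge: 280×0.331 = 0.136×(N2 in F10), and the membrane unit passes all N2, so N2 in F8 = N2 in F10 = 681.47 kg/min.
Cl2 in F8: m_A = 280×0.669 + (1−0.136)·(1−0.706)·m_A, so m_A = 187.32/0.7460 = 251.1 kg/min.
F10 = (1−0.706)×251.1 + 681.47 = 755.3 kg/min.
Purge F6 = 0.136×755.3 = 102.72 kg/min.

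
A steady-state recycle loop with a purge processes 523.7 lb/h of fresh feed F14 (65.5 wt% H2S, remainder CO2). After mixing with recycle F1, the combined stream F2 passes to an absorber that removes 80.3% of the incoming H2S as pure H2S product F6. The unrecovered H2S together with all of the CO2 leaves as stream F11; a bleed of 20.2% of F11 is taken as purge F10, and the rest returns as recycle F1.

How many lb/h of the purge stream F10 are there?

CO2 enters only via F14 and leaves only via the purge: 523.7×0.345 = 0.202×(CO2 in F11), and the absorber passes all CO2, so CO2 in F2 = CO2 in F11 = 894.44 lb/h.
H2S in F2: m_A = 523.7×0.655 + (1−0.202)·(1−0.803)·m_A, so m_A = 343.02/0.8428 = 407.01 lb/h.
F11 = (1−0.803)×407.01 + 894.44 = 974.62 lb/h.
Purge F10 = 0.202×974.62 = 196.87 lb/h.

196.9 lb/h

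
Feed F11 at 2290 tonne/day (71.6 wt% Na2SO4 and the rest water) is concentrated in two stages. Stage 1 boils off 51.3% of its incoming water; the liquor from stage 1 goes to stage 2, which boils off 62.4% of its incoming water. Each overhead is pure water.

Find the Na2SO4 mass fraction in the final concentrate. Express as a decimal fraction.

water in feed = 2290×0.284 = 650.36 tonne/day.
After stage 1: water left = (1−0.513)×650.36 = 316.73; stream total = 1956.4 tonne/day.
After stage 2: water left = (1−0.624)×316.73 = 119.09; final concentrate = 1758.7 tonne/day.
Na2SO4 fraction = 1639.6/1758.7 = 0.932.

0.932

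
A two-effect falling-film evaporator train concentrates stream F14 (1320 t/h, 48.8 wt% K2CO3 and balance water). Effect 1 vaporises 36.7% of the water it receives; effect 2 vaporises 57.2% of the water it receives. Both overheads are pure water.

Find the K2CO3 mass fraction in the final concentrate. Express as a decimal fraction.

water in feed = 1320×0.512 = 675.84 t/h.
After stage 1: water left = (1−0.367)×675.84 = 427.81; stream total = 1072 t/h.
After stage 2: water left = (1−0.572)×427.81 = 183.1; final concentrate = 827.26 t/h.
K2CO3 fraction = 644.16/827.26 = 0.779.

0.779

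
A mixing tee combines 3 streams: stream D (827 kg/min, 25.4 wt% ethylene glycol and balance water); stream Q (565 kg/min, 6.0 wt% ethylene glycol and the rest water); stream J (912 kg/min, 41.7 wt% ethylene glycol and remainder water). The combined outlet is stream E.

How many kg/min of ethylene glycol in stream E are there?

624.3 kg/min

ethylene glycol out = ethylene glycol in = 827×0.254 + 565×0.060 + 912×0.417 = 624.26 kg/min.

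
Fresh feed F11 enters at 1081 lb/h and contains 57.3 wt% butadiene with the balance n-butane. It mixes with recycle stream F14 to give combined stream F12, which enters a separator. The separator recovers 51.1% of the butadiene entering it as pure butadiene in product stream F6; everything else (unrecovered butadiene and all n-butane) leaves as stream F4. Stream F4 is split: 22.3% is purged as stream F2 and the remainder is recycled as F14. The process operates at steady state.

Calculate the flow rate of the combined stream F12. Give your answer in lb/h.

3069 lb/h

n-butane enters only via F11 and leaves only via the purge: 1081×0.427 = 0.223×(n-butane in F4), and the separator passes all n-butane, so n-butane in F12 = n-butane in F4 = 2069.9 lb/h.
butadiene in F12: m_A = 1081×0.573 + (1−0.223)·(1−0.511)·m_A, so m_A = 619.41/0.6200 = 998.98 lb/h.
F12 = 998.98 + 2069.9 = 3068.9 lb/h.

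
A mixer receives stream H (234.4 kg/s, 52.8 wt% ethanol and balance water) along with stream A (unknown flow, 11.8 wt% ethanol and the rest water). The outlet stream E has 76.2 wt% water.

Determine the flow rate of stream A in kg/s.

Let A be the unknown flow. Total out = 234.4 + A.
water balance: 110.64 + 0.882·A = 0.762·(234.4 + A)
(0.882 − 0.762)·A = 0.762×234.4 − 110.64 = 67.976
A = 67.976 / 0.120 = 566.47 kg/s

566.5 kg/s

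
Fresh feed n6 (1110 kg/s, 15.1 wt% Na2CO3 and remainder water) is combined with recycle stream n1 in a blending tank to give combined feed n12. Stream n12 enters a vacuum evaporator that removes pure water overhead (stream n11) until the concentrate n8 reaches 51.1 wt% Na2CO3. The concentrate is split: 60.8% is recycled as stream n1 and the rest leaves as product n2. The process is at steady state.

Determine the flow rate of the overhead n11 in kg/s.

782 kg/s

Overall Na2CO3 balance (none leaves overhead): Na2CO3 in fresh feed = Na2CO3 in product, i.e. 1110×0.151 = (1−0.608)·n8·0.511.
n8 = 167.61/(0.511×0.392) = 836.74 kg/s.
Recycle n1 = 0.608×836.74 = 508.74 kg/s.
Combined feed n12 = 1110 + 508.74 = 1618.7 kg/s.
Overhead n11 = n12 − n8 = 1618.7 − 836.74 = 782 kg/s.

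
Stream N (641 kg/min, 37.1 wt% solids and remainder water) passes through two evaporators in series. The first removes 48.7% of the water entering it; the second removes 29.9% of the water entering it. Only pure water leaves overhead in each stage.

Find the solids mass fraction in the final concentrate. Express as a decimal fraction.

0.6212

water in feed = 641×0.629 = 403.19 kg/min.
After stage 1: water left = (1−0.487)×403.19 = 206.84; stream total = 444.65 kg/min.
After stage 2: water left = (1−0.299)×206.84 = 144.99; final concentrate = 382.8 kg/min.
solids fraction = 237.81/382.8 = 0.6212.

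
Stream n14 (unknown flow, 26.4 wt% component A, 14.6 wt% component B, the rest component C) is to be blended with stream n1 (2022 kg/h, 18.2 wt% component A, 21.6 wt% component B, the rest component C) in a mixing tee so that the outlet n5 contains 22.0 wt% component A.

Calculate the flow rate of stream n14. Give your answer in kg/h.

Let n14 be the unknown flow. Total out = 2022 + n14.
component A balance: 368 + 0.264·n14 = 0.220·(2022 + n14)
(0.264 − 0.220)·n14 = 0.220×2022 − 368 = 76.836
n14 = 76.836 / 0.044 = 1746.3 kg/h

1746 kg/h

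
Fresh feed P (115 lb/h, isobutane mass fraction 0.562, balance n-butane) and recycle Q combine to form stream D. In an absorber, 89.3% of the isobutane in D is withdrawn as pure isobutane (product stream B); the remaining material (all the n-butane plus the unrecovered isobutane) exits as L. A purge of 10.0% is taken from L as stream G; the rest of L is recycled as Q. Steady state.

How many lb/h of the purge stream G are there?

n-butane enters only via P and leaves only via the purge: 115×0.438 = 0.100×(n-butane in L), and the absorber passes all n-butane, so n-butane in D = n-butane in L = 503.7 lb/h.
isobutane in D: m_A = 115×0.562 + (1−0.100)·(1−0.893)·m_A, so m_A = 64.63/0.9037 = 71.517 lb/h.
L = (1−0.893)×71.517 + 503.7 = 511.35 lb/h.
Purge G = 0.100×511.35 = 51.135 lb/h.

51.14 lb/h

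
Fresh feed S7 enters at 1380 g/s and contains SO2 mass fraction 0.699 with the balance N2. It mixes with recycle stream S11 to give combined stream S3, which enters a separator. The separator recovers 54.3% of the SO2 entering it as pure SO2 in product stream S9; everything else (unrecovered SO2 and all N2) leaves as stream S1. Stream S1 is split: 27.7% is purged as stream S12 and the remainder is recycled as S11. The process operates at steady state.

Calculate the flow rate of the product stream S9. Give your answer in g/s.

SO2 in S3: m_A = 1380×0.699 + (1−0.277)·(1−0.543)·m_A, so m_A = 964.62/0.6696 = 1440.6 g/s.
Product S9 = 0.543×1440.6 = 782.25 g/s.

782.3 g/s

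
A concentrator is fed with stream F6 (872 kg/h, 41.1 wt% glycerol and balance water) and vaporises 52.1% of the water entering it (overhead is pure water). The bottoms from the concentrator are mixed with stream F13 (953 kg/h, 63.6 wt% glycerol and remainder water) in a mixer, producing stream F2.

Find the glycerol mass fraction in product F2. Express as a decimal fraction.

0.619

Vapour removed = 0.521×0.589×872 = 267.59 kg/h; concentrate = 604.41 kg/h.
glycerol reaching the mixer = 358.39 (from concentrate) + 953×0.636 = 964.5 kg/h.
Product flow = 604.41 + 953 = 1557.4 kg/h; glycerol fraction = 0.619.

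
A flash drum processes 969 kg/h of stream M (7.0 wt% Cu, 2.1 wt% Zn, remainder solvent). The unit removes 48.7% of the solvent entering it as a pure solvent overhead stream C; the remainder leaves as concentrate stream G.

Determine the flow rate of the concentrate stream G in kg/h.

solvent entering = 969×0.909 = 880.82 kg/h; overhead removed = 0.487×880.82 = 428.96 kg/h.
Concentrate = 969 − 428.96 = 540.04 kg/h.

540 kg/h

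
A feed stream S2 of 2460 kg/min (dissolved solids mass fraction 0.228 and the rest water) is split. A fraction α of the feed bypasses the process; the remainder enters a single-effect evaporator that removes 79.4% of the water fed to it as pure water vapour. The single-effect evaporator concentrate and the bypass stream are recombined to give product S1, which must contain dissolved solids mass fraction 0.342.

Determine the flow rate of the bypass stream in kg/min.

1122 kg/min

All 2460×0.228 = 560.88 kg/min of dissolved solids reaches S1, so S1 = 560.88/0.342 = 1640 kg/min and vapour = 820 kg/min.
The evaporator receives (1−α)·2460 of feed at 0.772 water and removes 0.794 of that water:
0.794×0.772×(1−α)×2460 = 820
(1−α) = 820/1507.9 = 0.5438;  α = 0.4562.
Bypass flow = 0.4562×2460 = 1122.2 kg/min.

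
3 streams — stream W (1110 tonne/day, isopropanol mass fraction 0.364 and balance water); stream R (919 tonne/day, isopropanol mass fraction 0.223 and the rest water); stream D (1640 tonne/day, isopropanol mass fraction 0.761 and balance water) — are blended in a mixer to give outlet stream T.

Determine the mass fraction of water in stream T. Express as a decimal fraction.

0.494

Total flow out = 1110 + 919 + 1640 = 3669 tonne/day.
water in = 1110×0.636 + 919×0.777 + 1640×0.239 = 1812 tonne/day.
water mass fraction in T = 1812/3669 = 0.494.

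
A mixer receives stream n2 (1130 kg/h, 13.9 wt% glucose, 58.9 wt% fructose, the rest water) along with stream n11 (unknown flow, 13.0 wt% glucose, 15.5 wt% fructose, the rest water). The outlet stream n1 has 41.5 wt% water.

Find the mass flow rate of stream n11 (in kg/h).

538.6 kg/h

Let n11 be the unknown flow. Total out = 1130 + n11.
water balance: 307.36 + 0.715·n11 = 0.415·(1130 + n11)
(0.715 − 0.415)·n11 = 0.415×1130 − 307.36 = 161.59
n11 = 161.59 / 0.300 = 538.63 kg/h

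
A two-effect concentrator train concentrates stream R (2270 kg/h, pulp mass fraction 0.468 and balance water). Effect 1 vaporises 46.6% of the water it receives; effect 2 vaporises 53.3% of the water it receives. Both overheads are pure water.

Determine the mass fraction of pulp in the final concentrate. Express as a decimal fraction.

0.779

water in feed = 2270×0.532 = 1207.6 kg/h.
After stage 1: water left = (1−0.466)×1207.6 = 644.88; stream total = 1707.2 kg/h.
After stage 2: water left = (1−0.533)×644.88 = 301.16; final concentrate = 1363.5 kg/h.
pulp fraction = 1062.4/1363.5 = 0.779.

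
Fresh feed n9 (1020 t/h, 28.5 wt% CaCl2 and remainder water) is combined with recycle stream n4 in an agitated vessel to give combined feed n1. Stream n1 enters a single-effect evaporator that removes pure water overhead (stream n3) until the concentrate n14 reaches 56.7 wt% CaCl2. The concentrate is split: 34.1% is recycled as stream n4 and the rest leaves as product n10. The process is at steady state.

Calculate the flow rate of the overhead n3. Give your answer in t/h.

Overall CaCl2 balance (none leaves overhead): CaCl2 in fresh feed = CaCl2 in product, i.e. 1020×0.285 = (1−0.341)·n14·0.567.
n14 = 290.7/(0.567×0.659) = 777.99 t/h.
Recycle n4 = 0.341×777.99 = 265.3 t/h.
Combined feed n1 = 1020 + 265.3 = 1285.3 t/h.
Overhead n3 = n1 − n14 = 1285.3 − 777.99 = 507.3 t/h.

507.3 t/h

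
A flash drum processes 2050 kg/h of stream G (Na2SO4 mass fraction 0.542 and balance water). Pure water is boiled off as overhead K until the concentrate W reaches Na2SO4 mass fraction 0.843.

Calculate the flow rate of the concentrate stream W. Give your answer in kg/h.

1318 kg/h

Na2SO4 is conserved: 2050×0.542 = 1111.1 kg/h all reports to the concentrate.
Concentrate = 1111.1/(target fraction) = 1318 kg/h.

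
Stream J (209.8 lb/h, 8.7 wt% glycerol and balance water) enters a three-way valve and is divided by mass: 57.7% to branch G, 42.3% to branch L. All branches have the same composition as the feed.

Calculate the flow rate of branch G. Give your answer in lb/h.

121.1 lb/h

Branch G flow = 0.577×209.8 = 121.05 lb/h.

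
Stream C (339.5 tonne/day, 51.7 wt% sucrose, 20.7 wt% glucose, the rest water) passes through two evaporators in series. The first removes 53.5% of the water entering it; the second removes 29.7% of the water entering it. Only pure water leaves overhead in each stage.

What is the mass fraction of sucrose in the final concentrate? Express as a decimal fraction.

0.635

water in feed = 339.5×0.276 = 93.702 tonne/day.
After stage 1: water left = (1−0.535)×93.702 = 43.571; stream total = 289.37 tonne/day.
After stage 2: water left = (1−0.297)×43.571 = 30.631; final concentrate = 276.43 tonne/day.
sucrose fraction = 175.52/276.43 = 0.635.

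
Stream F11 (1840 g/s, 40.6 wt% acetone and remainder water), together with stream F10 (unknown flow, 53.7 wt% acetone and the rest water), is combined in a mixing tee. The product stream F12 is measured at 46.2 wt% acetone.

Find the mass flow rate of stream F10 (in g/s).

Let F10 be the unknown flow. Total out = 1840 + F10.
acetone balance: 747.04 + 0.537·F10 = 0.462·(1840 + F10)
(0.537 − 0.462)·F10 = 0.462×1840 − 747.04 = 103.04
F10 = 103.04 / 0.075 = 1373.9 g/s

1374 g/s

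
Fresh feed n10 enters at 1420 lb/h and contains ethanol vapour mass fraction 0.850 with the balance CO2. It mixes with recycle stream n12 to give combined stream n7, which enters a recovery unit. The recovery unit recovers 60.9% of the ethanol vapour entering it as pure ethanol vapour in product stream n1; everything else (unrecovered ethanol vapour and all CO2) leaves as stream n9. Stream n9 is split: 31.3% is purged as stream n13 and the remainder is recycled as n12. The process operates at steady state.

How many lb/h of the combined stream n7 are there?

2331 lb/h

CO2 enters only via n10 and leaves only via the purge: 1420×0.150 = 0.313×(CO2 in n9), and the recovery unit passes all CO2, so CO2 in n7 = CO2 in n9 = 680.51 lb/h.
ethanol vapour in n7: m_A = 1420×0.850 + (1−0.313)·(1−0.609)·m_A, so m_A = 1207/0.7314 = 1650.3 lb/h.
n7 = 1650.3 + 680.51 = 2330.8 lb/h.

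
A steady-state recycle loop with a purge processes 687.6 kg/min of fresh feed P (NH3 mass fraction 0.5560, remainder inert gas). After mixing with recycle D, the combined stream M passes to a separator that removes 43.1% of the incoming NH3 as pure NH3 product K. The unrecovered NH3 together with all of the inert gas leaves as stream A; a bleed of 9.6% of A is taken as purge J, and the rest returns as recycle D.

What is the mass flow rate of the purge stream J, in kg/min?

inert gas enters only via P and leaves only via the purge: 687.6×0.444 = 0.096×(inert gas in A), and the separator passes all inert gas, so inert gas in M = inert gas in A = 3180.2 kg/min.
NH3 in M: m_A = 687.6×0.556 + (1−0.096)·(1−0.431)·m_A, so m_A = 382.31/0.4856 = 787.25 kg/min.
A = (1−0.431)×787.25 + 3180.2 = 3628.1 kg/min.
Purge J = 0.096×3628.1 = 348.3 kg/min.

348.3 kg/min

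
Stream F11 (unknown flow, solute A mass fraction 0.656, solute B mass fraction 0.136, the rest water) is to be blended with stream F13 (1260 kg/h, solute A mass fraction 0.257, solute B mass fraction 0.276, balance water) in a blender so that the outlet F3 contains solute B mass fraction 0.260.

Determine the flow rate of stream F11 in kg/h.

Let F11 be the unknown flow. Total out = 1260 + F11.
solute B balance: 347.76 + 0.136·F11 = 0.260·(1260 + F11)
(0.136 − 0.260)·F11 = 0.260×1260 − 347.76 = -20.16
F11 = -20.16 / -0.124 = 162.58 kg/h

162.6 kg/h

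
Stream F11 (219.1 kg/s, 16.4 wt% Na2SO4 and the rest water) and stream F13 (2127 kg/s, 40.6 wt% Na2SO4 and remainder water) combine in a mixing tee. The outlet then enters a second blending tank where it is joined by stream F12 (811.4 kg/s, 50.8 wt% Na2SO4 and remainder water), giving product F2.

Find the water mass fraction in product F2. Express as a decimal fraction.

Overall, product flow = 3157.5 kg/s.
water in = 219.1×0.836 + 2127×0.594 + 811.4×0.492 = 1845.8 kg/s.
water fraction in F2 = 0.585.

0.585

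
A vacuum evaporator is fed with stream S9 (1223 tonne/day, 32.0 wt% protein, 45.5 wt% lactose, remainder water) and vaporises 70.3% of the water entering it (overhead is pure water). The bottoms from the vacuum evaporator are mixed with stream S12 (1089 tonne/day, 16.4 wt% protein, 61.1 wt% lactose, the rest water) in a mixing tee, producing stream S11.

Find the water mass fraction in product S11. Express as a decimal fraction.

0.154

Vapour removed = 0.703×0.225×1223 = 193.45 tonne/day; concentrate = 1029.6 tonne/day.
water reaching the mixer = 81.727 (from concentrate) + 1089×0.225 = 326.75 tonne/day.
Product flow = 1029.6 + 1089 = 2118.6 tonne/day; water fraction = 0.154.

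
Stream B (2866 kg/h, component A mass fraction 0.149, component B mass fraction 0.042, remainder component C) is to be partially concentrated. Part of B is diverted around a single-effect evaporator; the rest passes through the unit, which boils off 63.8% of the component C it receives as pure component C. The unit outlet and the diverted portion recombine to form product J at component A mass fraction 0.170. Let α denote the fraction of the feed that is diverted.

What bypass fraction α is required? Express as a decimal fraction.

All 2866×0.149 = 427.03 kg/h of component A reaches J, so J = 427.03/0.170 = 2512 kg/h and vapour = 354.04 kg/h.
The evaporator receives (1−α)·2866 of feed at 0.809 component C and removes 0.638 of that component C:
0.638×0.809×(1−α)×2866 = 354.04
(1−α) = 354.04/1479.3 = 0.2393;  α = 0.7607.

0.761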